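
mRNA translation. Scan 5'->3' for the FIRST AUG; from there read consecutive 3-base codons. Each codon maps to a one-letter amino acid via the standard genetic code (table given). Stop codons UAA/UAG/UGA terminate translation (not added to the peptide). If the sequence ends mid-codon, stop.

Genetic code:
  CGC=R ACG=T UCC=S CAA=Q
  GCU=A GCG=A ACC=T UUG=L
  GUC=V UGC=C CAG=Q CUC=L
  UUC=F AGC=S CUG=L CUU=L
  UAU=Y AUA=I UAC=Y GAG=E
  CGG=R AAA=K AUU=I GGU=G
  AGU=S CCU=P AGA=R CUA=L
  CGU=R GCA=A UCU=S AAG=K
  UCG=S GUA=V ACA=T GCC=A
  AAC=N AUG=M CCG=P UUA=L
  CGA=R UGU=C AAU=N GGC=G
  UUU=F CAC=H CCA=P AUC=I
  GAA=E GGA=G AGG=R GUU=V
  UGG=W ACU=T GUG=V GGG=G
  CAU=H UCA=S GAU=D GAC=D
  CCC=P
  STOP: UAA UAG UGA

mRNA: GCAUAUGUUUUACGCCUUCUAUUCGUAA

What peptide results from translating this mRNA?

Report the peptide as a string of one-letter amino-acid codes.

Answer: MFYAFYS

Derivation:
start AUG at pos 4
pos 4: AUG -> M; peptide=M
pos 7: UUU -> F; peptide=MF
pos 10: UAC -> Y; peptide=MFY
pos 13: GCC -> A; peptide=MFYA
pos 16: UUC -> F; peptide=MFYAF
pos 19: UAU -> Y; peptide=MFYAFY
pos 22: UCG -> S; peptide=MFYAFYS
pos 25: UAA -> STOP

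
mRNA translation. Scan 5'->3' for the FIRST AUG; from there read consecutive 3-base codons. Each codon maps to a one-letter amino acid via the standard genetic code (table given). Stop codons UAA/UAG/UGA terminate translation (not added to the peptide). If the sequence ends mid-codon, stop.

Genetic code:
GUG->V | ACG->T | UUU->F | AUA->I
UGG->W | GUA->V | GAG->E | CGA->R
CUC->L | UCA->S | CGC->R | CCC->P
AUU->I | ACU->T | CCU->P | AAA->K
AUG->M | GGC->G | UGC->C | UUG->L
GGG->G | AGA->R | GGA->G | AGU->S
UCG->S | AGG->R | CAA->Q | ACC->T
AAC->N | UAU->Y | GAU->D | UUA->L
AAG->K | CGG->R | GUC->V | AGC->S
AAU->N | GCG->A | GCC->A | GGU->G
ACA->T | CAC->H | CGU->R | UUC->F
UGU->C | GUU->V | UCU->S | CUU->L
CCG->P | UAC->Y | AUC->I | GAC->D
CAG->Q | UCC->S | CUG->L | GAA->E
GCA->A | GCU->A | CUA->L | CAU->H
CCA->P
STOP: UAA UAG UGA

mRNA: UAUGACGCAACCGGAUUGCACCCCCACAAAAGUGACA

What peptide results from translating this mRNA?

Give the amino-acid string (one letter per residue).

Answer: MTQPDCTPTKVT

Derivation:
start AUG at pos 1
pos 1: AUG -> M; peptide=M
pos 4: ACG -> T; peptide=MT
pos 7: CAA -> Q; peptide=MTQ
pos 10: CCG -> P; peptide=MTQP
pos 13: GAU -> D; peptide=MTQPD
pos 16: UGC -> C; peptide=MTQPDC
pos 19: ACC -> T; peptide=MTQPDCT
pos 22: CCC -> P; peptide=MTQPDCTP
pos 25: ACA -> T; peptide=MTQPDCTPT
pos 28: AAA -> K; peptide=MTQPDCTPTK
pos 31: GUG -> V; peptide=MTQPDCTPTKV
pos 34: ACA -> T; peptide=MTQPDCTPTKVT
pos 37: only 0 nt remain (<3), stop (end of mRNA)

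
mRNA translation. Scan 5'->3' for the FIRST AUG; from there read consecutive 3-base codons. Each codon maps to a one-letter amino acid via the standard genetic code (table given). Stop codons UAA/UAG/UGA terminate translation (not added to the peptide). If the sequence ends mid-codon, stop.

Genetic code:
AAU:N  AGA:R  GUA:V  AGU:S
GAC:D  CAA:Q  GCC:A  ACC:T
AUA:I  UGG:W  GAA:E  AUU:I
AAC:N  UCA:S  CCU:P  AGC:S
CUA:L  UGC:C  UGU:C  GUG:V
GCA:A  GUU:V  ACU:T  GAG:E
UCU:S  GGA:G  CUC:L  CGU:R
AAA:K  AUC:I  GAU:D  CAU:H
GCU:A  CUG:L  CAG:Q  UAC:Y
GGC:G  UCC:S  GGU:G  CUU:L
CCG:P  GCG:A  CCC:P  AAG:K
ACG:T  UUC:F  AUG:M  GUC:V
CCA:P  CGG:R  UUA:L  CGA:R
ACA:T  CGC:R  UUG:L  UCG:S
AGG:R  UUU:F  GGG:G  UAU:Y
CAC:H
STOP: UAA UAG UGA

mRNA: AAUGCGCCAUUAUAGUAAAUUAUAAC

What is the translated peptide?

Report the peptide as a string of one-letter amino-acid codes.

Answer: MRHYSKL

Derivation:
start AUG at pos 1
pos 1: AUG -> M; peptide=M
pos 4: CGC -> R; peptide=MR
pos 7: CAU -> H; peptide=MRH
pos 10: UAU -> Y; peptide=MRHY
pos 13: AGU -> S; peptide=MRHYS
pos 16: AAA -> K; peptide=MRHYSK
pos 19: UUA -> L; peptide=MRHYSKL
pos 22: UAA -> STOP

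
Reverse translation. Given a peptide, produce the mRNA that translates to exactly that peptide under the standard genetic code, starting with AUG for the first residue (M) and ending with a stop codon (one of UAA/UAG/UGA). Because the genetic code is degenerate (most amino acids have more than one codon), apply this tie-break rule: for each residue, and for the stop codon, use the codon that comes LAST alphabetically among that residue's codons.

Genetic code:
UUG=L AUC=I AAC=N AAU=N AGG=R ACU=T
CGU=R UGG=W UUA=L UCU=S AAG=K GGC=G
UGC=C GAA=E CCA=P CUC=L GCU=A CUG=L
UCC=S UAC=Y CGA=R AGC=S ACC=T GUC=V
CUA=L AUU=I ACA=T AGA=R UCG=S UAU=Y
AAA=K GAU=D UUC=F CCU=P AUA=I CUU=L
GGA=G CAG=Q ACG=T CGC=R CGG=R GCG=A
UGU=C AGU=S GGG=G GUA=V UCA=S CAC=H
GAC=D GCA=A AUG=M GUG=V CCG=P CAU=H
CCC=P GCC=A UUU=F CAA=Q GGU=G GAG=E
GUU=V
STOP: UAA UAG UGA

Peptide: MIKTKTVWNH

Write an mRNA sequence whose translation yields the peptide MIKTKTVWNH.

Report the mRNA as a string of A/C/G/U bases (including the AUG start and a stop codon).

residue 1: M -> AUG (start codon)
residue 2: I codons sorted = AUA,AUC,AUU -> pick last = AUU
residue 3: K codons sorted = AAA,AAG -> pick last = AAG
residue 4: T codons sorted = ACA,ACC,ACG,ACU -> pick last = ACU
residue 5: K codons sorted = AAA,AAG -> pick last = AAG
residue 6: T codons sorted = ACA,ACC,ACG,ACU -> pick last = ACU
residue 7: V codons sorted = GUA,GUC,GUG,GUU -> pick last = GUU
residue 8: W -> UGG (only codon)
residue 9: N codons sorted = AAC,AAU -> pick last = AAU
residue 10: H codons sorted = CAC,CAU -> pick last = CAU
terminator: stop codons sorted = UAA,UAG,UGA -> pick last = UGA

Answer: mRNA: AUGAUUAAGACUAAGACUGUUUGGAAUCAUUGA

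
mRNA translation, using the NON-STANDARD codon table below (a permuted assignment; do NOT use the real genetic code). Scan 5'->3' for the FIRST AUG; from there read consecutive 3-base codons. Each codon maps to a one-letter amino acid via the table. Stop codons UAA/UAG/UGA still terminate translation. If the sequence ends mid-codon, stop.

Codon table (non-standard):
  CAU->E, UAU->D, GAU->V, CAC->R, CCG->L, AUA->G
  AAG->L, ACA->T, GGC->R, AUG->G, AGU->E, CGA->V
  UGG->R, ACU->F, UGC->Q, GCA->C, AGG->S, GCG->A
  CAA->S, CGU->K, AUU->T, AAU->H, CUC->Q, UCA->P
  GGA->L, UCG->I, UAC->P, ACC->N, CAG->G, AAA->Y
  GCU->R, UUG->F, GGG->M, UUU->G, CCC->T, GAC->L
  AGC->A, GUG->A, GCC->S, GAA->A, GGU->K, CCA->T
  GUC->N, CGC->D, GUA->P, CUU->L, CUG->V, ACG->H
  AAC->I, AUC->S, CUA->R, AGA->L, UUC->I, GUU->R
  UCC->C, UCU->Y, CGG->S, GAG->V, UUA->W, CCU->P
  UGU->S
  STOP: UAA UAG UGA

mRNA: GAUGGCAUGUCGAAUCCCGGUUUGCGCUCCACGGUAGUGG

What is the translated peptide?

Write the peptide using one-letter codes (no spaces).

start AUG at pos 1
pos 1: AUG -> G; peptide=G
pos 4: GCA -> C; peptide=GC
pos 7: UGU -> S; peptide=GCS
pos 10: CGA -> V; peptide=GCSV
pos 13: AUC -> S; peptide=GCSVS
pos 16: CCG -> L; peptide=GCSVSL
pos 19: GUU -> R; peptide=GCSVSLR
pos 22: UGC -> Q; peptide=GCSVSLRQ
pos 25: GCU -> R; peptide=GCSVSLRQR
pos 28: CCA -> T; peptide=GCSVSLRQRT
pos 31: CGG -> S; peptide=GCSVSLRQRTS
pos 34: UAG -> STOP

Answer: GCSVSLRQRTS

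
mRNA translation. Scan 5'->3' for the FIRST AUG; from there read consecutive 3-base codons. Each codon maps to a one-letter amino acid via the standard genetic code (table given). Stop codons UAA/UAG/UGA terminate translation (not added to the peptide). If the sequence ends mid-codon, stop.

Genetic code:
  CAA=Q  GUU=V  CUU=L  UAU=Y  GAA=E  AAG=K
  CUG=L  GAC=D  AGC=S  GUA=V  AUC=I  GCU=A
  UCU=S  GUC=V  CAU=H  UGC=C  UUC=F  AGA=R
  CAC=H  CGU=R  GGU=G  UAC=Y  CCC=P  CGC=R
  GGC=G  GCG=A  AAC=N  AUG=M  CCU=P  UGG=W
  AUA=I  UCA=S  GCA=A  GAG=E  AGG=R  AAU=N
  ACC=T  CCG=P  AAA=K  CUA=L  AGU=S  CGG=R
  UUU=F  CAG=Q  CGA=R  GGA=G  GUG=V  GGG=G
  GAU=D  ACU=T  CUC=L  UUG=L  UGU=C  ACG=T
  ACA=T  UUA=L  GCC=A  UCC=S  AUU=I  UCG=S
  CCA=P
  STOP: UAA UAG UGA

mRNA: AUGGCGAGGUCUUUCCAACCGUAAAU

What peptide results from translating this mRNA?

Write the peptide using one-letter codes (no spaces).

start AUG at pos 0
pos 0: AUG -> M; peptide=M
pos 3: GCG -> A; peptide=MA
pos 6: AGG -> R; peptide=MAR
pos 9: UCU -> S; peptide=MARS
pos 12: UUC -> F; peptide=MARSF
pos 15: CAA -> Q; peptide=MARSFQ
pos 18: CCG -> P; peptide=MARSFQP
pos 21: UAA -> STOP

Answer: MARSFQP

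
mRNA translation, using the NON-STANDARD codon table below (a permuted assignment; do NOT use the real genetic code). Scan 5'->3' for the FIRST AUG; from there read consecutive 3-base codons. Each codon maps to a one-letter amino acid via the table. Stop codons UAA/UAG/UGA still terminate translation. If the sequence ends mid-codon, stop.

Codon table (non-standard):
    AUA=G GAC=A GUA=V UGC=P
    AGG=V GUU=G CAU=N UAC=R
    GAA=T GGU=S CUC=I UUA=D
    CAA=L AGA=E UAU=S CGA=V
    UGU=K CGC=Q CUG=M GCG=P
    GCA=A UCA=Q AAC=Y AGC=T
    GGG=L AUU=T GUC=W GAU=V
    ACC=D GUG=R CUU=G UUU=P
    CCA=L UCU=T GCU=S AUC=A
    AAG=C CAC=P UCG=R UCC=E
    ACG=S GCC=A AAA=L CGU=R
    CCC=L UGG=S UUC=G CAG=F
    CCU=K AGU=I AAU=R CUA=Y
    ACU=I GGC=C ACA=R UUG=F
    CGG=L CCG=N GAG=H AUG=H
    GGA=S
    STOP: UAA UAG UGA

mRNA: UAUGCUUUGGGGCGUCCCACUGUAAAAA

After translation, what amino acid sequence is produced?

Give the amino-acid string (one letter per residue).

start AUG at pos 1
pos 1: AUG -> H; peptide=H
pos 4: CUU -> G; peptide=HG
pos 7: UGG -> S; peptide=HGS
pos 10: GGC -> C; peptide=HGSC
pos 13: GUC -> W; peptide=HGSCW
pos 16: CCA -> L; peptide=HGSCWL
pos 19: CUG -> M; peptide=HGSCWLM
pos 22: UAA -> STOP

Answer: HGSCWLM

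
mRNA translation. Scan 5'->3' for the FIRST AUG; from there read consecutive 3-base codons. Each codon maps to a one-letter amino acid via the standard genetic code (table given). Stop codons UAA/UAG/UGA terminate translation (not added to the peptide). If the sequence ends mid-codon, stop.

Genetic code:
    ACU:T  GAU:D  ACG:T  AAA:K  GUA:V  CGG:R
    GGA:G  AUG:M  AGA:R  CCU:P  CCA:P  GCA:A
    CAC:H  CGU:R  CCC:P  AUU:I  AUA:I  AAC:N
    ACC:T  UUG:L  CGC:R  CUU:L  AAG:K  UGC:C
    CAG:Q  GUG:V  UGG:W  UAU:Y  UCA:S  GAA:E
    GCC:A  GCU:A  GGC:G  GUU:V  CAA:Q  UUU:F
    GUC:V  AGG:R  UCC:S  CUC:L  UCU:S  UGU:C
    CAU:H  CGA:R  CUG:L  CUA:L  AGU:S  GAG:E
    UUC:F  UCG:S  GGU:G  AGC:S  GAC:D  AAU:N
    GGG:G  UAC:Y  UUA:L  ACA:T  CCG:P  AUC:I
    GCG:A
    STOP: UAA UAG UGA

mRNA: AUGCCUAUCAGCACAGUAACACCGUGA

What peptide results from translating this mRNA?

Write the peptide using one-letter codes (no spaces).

start AUG at pos 0
pos 0: AUG -> M; peptide=M
pos 3: CCU -> P; peptide=MP
pos 6: AUC -> I; peptide=MPI
pos 9: AGC -> S; peptide=MPIS
pos 12: ACA -> T; peptide=MPIST
pos 15: GUA -> V; peptide=MPISTV
pos 18: ACA -> T; peptide=MPISTVT
pos 21: CCG -> P; peptide=MPISTVTP
pos 24: UGA -> STOP

Answer: MPISTVTP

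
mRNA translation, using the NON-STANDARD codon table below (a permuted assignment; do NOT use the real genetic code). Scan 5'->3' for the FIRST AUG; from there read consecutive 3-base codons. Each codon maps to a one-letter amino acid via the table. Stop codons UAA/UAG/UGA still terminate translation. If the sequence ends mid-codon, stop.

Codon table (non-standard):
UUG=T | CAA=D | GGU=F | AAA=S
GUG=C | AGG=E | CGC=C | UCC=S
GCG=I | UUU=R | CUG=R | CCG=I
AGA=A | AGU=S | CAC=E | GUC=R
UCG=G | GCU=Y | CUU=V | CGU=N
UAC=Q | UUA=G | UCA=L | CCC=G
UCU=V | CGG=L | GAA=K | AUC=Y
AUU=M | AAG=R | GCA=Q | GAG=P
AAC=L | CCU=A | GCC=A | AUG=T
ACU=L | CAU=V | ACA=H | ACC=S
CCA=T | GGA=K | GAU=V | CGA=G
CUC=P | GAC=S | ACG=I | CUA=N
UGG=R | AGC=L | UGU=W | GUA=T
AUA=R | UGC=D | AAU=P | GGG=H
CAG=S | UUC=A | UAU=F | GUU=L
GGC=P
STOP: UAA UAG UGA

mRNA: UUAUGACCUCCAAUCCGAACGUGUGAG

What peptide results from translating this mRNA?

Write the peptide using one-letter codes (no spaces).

Answer: TSSPILC

Derivation:
start AUG at pos 2
pos 2: AUG -> T; peptide=T
pos 5: ACC -> S; peptide=TS
pos 8: UCC -> S; peptide=TSS
pos 11: AAU -> P; peptide=TSSP
pos 14: CCG -> I; peptide=TSSPI
pos 17: AAC -> L; peptide=TSSPIL
pos 20: GUG -> C; peptide=TSSPILC
pos 23: UGA -> STOP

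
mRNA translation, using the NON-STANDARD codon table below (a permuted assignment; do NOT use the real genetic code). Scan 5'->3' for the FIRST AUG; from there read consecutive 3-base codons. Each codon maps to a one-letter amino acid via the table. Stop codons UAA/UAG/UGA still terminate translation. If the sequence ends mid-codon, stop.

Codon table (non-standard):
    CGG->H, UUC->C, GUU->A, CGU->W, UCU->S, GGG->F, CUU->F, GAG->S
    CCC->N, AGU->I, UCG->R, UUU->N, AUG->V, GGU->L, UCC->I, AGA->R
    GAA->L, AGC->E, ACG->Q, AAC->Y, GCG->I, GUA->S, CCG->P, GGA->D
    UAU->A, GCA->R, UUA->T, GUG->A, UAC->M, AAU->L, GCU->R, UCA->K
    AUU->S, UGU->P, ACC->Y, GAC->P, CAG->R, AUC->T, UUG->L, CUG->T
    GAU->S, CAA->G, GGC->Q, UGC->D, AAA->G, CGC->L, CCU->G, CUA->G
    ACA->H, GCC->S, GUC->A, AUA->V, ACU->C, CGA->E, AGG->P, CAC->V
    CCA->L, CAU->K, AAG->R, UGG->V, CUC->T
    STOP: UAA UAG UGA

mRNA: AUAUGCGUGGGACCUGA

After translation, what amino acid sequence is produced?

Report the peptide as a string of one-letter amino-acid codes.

start AUG at pos 2
pos 2: AUG -> V; peptide=V
pos 5: CGU -> W; peptide=VW
pos 8: GGG -> F; peptide=VWF
pos 11: ACC -> Y; peptide=VWFY
pos 14: UGA -> STOP

Answer: VWFY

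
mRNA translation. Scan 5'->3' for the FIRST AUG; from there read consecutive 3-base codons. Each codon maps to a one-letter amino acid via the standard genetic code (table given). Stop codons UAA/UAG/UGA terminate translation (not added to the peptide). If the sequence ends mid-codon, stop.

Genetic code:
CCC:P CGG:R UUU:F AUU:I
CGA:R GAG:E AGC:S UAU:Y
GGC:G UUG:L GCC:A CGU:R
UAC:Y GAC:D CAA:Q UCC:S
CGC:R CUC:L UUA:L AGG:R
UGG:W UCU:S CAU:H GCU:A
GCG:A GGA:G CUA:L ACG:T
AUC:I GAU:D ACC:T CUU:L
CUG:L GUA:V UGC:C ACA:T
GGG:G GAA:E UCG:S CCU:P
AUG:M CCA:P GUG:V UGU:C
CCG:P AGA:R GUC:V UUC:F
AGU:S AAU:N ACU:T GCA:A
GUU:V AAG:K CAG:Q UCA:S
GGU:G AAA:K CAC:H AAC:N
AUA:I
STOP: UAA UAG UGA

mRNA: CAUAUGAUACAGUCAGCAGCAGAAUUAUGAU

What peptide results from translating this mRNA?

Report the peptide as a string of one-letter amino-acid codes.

start AUG at pos 3
pos 3: AUG -> M; peptide=M
pos 6: AUA -> I; peptide=MI
pos 9: CAG -> Q; peptide=MIQ
pos 12: UCA -> S; peptide=MIQS
pos 15: GCA -> A; peptide=MIQSA
pos 18: GCA -> A; peptide=MIQSAA
pos 21: GAA -> E; peptide=MIQSAAE
pos 24: UUA -> L; peptide=MIQSAAEL
pos 27: UGA -> STOP

Answer: MIQSAAEL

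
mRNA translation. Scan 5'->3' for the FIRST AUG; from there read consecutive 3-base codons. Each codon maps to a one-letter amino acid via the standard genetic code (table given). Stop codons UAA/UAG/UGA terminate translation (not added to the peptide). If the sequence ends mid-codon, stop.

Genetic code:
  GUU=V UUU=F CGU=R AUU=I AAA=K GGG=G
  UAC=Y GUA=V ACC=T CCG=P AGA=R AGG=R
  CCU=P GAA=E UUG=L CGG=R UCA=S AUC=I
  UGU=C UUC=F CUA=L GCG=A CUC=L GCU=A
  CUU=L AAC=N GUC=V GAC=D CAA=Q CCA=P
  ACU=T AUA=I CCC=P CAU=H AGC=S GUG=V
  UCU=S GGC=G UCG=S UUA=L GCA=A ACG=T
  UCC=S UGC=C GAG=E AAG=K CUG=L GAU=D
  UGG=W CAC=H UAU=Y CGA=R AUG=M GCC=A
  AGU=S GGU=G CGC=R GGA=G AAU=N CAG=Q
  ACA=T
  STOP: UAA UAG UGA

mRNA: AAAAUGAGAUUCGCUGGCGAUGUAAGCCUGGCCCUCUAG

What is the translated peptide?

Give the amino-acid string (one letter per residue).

start AUG at pos 3
pos 3: AUG -> M; peptide=M
pos 6: AGA -> R; peptide=MR
pos 9: UUC -> F; peptide=MRF
pos 12: GCU -> A; peptide=MRFA
pos 15: GGC -> G; peptide=MRFAG
pos 18: GAU -> D; peptide=MRFAGD
pos 21: GUA -> V; peptide=MRFAGDV
pos 24: AGC -> S; peptide=MRFAGDVS
pos 27: CUG -> L; peptide=MRFAGDVSL
pos 30: GCC -> A; peptide=MRFAGDVSLA
pos 33: CUC -> L; peptide=MRFAGDVSLAL
pos 36: UAG -> STOP

Answer: MRFAGDVSLAL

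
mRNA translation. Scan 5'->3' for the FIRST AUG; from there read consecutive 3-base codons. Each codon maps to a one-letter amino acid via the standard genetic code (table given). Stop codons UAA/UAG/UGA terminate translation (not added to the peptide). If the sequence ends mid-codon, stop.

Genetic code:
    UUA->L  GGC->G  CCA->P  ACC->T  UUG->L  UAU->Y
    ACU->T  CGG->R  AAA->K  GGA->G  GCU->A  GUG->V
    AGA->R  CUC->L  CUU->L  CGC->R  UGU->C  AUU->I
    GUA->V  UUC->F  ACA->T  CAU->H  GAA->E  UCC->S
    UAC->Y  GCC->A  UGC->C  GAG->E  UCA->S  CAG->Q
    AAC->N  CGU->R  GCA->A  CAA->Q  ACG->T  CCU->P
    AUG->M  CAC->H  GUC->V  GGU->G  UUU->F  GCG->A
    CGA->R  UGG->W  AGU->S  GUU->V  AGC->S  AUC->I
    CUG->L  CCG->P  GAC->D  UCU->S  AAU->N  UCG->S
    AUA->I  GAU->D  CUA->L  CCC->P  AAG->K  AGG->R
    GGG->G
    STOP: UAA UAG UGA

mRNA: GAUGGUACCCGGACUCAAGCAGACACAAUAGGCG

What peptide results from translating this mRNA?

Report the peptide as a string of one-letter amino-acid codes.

start AUG at pos 1
pos 1: AUG -> M; peptide=M
pos 4: GUA -> V; peptide=MV
pos 7: CCC -> P; peptide=MVP
pos 10: GGA -> G; peptide=MVPG
pos 13: CUC -> L; peptide=MVPGL
pos 16: AAG -> K; peptide=MVPGLK
pos 19: CAG -> Q; peptide=MVPGLKQ
pos 22: ACA -> T; peptide=MVPGLKQT
pos 25: CAA -> Q; peptide=MVPGLKQTQ
pos 28: UAG -> STOP

Answer: MVPGLKQTQ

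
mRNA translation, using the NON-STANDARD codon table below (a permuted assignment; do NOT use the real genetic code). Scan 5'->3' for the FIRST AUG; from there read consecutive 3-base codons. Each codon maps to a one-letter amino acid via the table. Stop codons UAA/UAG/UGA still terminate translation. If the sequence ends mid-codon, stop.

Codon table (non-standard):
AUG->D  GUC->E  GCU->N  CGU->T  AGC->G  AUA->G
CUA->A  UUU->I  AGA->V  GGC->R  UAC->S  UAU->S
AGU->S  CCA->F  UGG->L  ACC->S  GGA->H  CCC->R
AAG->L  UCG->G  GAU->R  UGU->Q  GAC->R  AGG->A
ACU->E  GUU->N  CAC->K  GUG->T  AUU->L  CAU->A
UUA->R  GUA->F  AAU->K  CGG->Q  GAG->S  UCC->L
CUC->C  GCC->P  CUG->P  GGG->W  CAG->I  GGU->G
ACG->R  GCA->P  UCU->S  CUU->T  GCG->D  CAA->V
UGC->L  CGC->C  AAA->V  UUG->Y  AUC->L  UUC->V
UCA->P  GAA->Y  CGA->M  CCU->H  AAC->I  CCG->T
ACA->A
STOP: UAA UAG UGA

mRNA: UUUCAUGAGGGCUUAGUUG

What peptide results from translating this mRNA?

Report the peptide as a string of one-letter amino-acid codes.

start AUG at pos 4
pos 4: AUG -> D; peptide=D
pos 7: AGG -> A; peptide=DA
pos 10: GCU -> N; peptide=DAN
pos 13: UAG -> STOP

Answer: DAN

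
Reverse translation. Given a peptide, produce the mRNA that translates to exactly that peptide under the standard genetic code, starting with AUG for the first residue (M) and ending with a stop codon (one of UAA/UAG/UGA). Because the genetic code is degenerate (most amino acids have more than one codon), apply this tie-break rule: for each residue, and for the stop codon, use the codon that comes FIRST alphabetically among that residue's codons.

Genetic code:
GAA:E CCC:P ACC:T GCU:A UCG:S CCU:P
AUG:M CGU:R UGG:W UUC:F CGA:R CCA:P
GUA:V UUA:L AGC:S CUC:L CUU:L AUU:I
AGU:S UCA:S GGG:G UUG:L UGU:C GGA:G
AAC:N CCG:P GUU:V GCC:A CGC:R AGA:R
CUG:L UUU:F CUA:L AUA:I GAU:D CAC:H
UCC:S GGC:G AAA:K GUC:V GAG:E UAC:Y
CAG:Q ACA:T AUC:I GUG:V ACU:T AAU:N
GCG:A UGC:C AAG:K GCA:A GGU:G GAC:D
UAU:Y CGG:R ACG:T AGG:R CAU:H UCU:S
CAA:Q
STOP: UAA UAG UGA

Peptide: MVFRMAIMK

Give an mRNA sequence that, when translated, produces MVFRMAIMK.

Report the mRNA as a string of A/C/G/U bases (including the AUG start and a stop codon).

Answer: mRNA: AUGGUAUUCAGAAUGGCAAUAAUGAAAUAA

Derivation:
residue 1: M -> AUG (start codon)
residue 2: V codons sorted = GUA,GUC,GUG,GUU -> pick first = GUA
residue 3: F codons sorted = UUC,UUU -> pick first = UUC
residue 4: R codons sorted = AGA,AGG,CGA,CGC,CGG,CGU -> pick first = AGA
residue 5: M -> AUG (only codon)
residue 6: A codons sorted = GCA,GCC,GCG,GCU -> pick first = GCA
residue 7: I codons sorted = AUA,AUC,AUU -> pick first = AUA
residue 8: M -> AUG (only codon)
residue 9: K codons sorted = AAA,AAG -> pick first = AAA
terminator: stop codons sorted = UAA,UAG,UGA -> pick first = UAA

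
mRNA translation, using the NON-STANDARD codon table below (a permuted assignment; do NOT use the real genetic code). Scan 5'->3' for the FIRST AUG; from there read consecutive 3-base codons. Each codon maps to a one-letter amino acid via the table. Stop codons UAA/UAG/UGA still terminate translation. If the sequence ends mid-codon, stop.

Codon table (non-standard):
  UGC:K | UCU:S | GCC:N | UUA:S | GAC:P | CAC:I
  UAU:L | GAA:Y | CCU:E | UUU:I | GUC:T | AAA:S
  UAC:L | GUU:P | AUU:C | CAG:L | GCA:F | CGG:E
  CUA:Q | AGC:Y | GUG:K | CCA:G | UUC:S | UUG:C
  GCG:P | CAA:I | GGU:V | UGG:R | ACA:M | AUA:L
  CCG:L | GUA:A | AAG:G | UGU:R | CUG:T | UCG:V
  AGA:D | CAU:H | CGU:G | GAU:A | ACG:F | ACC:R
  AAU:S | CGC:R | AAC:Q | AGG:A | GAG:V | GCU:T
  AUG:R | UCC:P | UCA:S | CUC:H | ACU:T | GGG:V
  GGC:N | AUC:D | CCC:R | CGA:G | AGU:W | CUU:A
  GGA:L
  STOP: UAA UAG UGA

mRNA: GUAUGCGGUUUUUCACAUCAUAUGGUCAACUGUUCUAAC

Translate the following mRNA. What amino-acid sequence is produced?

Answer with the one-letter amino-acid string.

start AUG at pos 2
pos 2: AUG -> R; peptide=R
pos 5: CGG -> E; peptide=RE
pos 8: UUU -> I; peptide=REI
pos 11: UUC -> S; peptide=REIS
pos 14: ACA -> M; peptide=REISM
pos 17: UCA -> S; peptide=REISMS
pos 20: UAU -> L; peptide=REISMSL
pos 23: GGU -> V; peptide=REISMSLV
pos 26: CAA -> I; peptide=REISMSLVI
pos 29: CUG -> T; peptide=REISMSLVIT
pos 32: UUC -> S; peptide=REISMSLVITS
pos 35: UAA -> STOP

Answer: REISMSLVITS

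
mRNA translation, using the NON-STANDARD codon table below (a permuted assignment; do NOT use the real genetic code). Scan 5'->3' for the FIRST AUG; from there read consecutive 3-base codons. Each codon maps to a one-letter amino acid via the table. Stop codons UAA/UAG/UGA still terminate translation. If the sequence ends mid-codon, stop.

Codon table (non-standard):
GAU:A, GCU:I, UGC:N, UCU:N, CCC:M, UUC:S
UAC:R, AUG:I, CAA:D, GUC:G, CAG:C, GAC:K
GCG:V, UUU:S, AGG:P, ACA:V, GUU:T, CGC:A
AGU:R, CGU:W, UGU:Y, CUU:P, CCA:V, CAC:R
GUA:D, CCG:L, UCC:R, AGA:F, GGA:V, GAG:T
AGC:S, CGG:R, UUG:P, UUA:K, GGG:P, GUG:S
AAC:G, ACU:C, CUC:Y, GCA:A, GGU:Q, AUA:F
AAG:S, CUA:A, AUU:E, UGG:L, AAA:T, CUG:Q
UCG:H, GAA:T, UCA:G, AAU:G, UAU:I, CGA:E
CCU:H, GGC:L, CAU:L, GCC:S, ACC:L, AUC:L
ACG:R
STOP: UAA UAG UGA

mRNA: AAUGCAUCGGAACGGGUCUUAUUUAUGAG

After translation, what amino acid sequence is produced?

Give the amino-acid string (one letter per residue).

start AUG at pos 1
pos 1: AUG -> I; peptide=I
pos 4: CAU -> L; peptide=IL
pos 7: CGG -> R; peptide=ILR
pos 10: AAC -> G; peptide=ILRG
pos 13: GGG -> P; peptide=ILRGP
pos 16: UCU -> N; peptide=ILRGPN
pos 19: UAU -> I; peptide=ILRGPNI
pos 22: UUA -> K; peptide=ILRGPNIK
pos 25: UGA -> STOP

Answer: ILRGPNIK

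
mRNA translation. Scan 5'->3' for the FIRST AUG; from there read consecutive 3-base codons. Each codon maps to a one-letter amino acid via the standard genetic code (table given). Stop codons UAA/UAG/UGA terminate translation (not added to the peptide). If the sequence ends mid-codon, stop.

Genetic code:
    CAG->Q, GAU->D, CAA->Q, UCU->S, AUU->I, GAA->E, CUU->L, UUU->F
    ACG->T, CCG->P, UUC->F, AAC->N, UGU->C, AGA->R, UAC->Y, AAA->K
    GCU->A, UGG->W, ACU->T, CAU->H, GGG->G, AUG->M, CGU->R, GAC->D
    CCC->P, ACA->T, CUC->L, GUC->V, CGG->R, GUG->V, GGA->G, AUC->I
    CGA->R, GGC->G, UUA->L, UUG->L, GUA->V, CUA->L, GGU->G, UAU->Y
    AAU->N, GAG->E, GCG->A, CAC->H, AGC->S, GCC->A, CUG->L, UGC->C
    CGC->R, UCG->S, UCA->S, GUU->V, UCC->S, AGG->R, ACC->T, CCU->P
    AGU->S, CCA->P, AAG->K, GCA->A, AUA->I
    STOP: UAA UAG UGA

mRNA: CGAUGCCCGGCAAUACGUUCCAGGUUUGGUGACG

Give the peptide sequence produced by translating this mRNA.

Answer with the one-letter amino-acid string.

start AUG at pos 2
pos 2: AUG -> M; peptide=M
pos 5: CCC -> P; peptide=MP
pos 8: GGC -> G; peptide=MPG
pos 11: AAU -> N; peptide=MPGN
pos 14: ACG -> T; peptide=MPGNT
pos 17: UUC -> F; peptide=MPGNTF
pos 20: CAG -> Q; peptide=MPGNTFQ
pos 23: GUU -> V; peptide=MPGNTFQV
pos 26: UGG -> W; peptide=MPGNTFQVW
pos 29: UGA -> STOP

Answer: MPGNTFQVW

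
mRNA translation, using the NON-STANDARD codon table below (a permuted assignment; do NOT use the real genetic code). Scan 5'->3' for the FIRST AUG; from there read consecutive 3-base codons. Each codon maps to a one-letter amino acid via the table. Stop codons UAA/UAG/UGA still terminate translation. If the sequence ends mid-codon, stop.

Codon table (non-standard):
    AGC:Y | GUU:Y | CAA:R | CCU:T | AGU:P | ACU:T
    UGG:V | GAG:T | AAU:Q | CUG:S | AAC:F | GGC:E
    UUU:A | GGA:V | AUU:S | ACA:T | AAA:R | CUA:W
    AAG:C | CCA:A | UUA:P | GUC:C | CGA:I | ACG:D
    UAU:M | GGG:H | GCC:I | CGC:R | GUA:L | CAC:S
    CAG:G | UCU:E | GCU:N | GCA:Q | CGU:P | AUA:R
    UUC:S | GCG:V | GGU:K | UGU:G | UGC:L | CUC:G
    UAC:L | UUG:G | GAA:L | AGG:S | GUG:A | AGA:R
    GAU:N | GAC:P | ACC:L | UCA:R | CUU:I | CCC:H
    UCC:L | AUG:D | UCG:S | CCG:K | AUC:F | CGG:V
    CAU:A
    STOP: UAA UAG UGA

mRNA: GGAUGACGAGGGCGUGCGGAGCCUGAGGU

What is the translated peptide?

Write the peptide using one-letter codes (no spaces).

Answer: DDSVLVI

Derivation:
start AUG at pos 2
pos 2: AUG -> D; peptide=D
pos 5: ACG -> D; peptide=DD
pos 8: AGG -> S; peptide=DDS
pos 11: GCG -> V; peptide=DDSV
pos 14: UGC -> L; peptide=DDSVL
pos 17: GGA -> V; peptide=DDSVLV
pos 20: GCC -> I; peptide=DDSVLVI
pos 23: UGA -> STOP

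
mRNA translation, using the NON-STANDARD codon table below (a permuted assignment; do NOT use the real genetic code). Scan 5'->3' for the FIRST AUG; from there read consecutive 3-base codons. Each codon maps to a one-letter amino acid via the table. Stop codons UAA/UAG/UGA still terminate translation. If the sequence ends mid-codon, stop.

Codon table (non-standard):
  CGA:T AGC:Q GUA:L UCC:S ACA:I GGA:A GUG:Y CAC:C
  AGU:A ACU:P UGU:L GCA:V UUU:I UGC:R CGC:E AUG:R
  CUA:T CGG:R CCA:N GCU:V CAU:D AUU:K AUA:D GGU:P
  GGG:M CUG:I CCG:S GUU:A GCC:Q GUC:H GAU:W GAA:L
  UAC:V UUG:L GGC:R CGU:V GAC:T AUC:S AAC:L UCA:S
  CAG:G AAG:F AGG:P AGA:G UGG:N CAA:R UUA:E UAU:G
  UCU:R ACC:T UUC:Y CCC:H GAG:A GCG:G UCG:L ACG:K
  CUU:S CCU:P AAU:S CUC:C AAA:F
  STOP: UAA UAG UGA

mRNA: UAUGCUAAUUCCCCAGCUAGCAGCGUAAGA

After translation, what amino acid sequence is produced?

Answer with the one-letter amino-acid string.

Answer: RTKHGTVG

Derivation:
start AUG at pos 1
pos 1: AUG -> R; peptide=R
pos 4: CUA -> T; peptide=RT
pos 7: AUU -> K; peptide=RTK
pos 10: CCC -> H; peptide=RTKH
pos 13: CAG -> G; peptide=RTKHG
pos 16: CUA -> T; peptide=RTKHGT
pos 19: GCA -> V; peptide=RTKHGTV
pos 22: GCG -> G; peptide=RTKHGTVG
pos 25: UAA -> STOP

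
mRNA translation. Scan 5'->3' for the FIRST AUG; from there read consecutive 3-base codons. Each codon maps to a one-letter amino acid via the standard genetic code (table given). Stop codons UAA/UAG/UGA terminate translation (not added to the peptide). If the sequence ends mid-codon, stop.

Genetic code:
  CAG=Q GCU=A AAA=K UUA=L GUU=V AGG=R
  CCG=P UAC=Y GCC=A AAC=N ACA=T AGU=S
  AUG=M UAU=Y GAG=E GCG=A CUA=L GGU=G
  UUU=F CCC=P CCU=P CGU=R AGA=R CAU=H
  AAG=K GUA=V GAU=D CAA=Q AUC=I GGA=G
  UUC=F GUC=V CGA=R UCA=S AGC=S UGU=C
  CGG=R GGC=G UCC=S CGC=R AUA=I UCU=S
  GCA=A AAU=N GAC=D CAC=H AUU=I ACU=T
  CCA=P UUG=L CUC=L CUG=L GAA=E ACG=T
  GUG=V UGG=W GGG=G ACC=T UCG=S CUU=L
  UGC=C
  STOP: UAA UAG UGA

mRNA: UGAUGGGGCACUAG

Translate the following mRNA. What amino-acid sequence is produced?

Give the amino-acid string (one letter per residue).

Answer: MGH

Derivation:
start AUG at pos 2
pos 2: AUG -> M; peptide=M
pos 5: GGG -> G; peptide=MG
pos 8: CAC -> H; peptide=MGH
pos 11: UAG -> STOP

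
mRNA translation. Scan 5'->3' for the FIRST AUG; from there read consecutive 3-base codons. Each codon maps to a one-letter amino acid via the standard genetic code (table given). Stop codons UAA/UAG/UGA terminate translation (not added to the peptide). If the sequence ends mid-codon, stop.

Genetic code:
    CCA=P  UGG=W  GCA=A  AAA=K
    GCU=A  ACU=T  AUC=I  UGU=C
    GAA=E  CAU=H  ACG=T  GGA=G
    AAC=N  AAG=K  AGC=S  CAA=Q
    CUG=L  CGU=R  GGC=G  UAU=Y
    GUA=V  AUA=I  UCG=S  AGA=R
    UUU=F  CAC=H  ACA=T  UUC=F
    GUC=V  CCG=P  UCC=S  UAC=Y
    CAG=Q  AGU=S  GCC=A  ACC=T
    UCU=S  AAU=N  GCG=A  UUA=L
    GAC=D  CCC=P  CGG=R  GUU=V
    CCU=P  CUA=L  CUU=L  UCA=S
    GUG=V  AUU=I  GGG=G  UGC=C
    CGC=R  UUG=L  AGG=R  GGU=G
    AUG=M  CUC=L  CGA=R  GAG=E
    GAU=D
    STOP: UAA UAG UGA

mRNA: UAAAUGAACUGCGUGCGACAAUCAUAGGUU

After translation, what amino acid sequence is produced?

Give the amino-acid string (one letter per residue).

start AUG at pos 3
pos 3: AUG -> M; peptide=M
pos 6: AAC -> N; peptide=MN
pos 9: UGC -> C; peptide=MNC
pos 12: GUG -> V; peptide=MNCV
pos 15: CGA -> R; peptide=MNCVR
pos 18: CAA -> Q; peptide=MNCVRQ
pos 21: UCA -> S; peptide=MNCVRQS
pos 24: UAG -> STOP

Answer: MNCVRQS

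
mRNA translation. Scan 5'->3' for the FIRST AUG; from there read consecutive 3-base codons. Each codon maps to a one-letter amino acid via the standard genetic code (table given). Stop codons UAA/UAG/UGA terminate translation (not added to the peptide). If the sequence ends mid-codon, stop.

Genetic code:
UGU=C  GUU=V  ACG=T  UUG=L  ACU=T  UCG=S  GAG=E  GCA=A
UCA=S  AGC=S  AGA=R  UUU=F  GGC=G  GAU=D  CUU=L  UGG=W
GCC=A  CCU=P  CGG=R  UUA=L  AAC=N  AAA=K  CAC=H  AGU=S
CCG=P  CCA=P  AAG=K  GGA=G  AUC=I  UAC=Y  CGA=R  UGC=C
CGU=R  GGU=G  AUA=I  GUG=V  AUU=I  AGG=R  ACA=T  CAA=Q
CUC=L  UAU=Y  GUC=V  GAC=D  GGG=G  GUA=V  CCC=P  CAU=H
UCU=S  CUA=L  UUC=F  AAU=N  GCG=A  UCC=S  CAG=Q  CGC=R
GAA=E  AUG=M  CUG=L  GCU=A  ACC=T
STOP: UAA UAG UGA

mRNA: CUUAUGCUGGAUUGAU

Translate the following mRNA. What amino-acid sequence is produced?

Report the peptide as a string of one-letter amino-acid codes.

start AUG at pos 3
pos 3: AUG -> M; peptide=M
pos 6: CUG -> L; peptide=ML
pos 9: GAU -> D; peptide=MLD
pos 12: UGA -> STOP

Answer: MLD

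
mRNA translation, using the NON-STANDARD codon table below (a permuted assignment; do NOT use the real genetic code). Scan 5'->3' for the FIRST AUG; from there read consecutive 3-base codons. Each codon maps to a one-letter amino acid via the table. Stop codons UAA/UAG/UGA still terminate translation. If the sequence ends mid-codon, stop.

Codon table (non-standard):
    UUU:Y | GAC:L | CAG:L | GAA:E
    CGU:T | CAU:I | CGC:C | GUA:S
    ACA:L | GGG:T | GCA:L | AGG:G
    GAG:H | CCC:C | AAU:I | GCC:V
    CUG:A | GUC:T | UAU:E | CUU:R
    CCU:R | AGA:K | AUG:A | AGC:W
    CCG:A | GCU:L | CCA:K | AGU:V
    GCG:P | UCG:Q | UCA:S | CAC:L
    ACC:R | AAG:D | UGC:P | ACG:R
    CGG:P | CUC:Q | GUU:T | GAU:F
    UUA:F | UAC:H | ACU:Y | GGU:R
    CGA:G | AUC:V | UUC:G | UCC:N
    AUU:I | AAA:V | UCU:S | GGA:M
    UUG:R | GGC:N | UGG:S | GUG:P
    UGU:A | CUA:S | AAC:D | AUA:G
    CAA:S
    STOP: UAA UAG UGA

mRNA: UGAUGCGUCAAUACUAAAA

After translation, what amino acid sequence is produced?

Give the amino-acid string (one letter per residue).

Answer: ATSH

Derivation:
start AUG at pos 2
pos 2: AUG -> A; peptide=A
pos 5: CGU -> T; peptide=AT
pos 8: CAA -> S; peptide=ATS
pos 11: UAC -> H; peptide=ATSH
pos 14: UAA -> STOP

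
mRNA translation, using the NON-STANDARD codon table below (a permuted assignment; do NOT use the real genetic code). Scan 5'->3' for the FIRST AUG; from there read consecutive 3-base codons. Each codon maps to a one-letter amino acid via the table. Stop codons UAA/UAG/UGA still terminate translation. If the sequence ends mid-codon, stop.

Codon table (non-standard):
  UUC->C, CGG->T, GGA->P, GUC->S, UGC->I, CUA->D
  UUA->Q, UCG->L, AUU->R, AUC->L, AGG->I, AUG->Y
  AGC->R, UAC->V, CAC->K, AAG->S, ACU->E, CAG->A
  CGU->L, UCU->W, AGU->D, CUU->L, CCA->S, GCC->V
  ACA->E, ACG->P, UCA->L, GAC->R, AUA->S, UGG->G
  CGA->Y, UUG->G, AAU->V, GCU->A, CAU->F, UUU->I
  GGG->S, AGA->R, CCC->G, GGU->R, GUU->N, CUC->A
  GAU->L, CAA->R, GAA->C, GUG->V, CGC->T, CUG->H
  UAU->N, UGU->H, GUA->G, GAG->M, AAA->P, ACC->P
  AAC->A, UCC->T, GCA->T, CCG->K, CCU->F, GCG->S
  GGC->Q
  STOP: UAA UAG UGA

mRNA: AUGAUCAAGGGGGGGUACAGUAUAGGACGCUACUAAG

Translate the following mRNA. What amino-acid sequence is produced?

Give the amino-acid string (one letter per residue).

start AUG at pos 0
pos 0: AUG -> Y; peptide=Y
pos 3: AUC -> L; peptide=YL
pos 6: AAG -> S; peptide=YLS
pos 9: GGG -> S; peptide=YLSS
pos 12: GGG -> S; peptide=YLSSS
pos 15: UAC -> V; peptide=YLSSSV
pos 18: AGU -> D; peptide=YLSSSVD
pos 21: AUA -> S; peptide=YLSSSVDS
pos 24: GGA -> P; peptide=YLSSSVDSP
pos 27: CGC -> T; peptide=YLSSSVDSPT
pos 30: UAC -> V; peptide=YLSSSVDSPTV
pos 33: UAA -> STOP

Answer: YLSSSVDSPTV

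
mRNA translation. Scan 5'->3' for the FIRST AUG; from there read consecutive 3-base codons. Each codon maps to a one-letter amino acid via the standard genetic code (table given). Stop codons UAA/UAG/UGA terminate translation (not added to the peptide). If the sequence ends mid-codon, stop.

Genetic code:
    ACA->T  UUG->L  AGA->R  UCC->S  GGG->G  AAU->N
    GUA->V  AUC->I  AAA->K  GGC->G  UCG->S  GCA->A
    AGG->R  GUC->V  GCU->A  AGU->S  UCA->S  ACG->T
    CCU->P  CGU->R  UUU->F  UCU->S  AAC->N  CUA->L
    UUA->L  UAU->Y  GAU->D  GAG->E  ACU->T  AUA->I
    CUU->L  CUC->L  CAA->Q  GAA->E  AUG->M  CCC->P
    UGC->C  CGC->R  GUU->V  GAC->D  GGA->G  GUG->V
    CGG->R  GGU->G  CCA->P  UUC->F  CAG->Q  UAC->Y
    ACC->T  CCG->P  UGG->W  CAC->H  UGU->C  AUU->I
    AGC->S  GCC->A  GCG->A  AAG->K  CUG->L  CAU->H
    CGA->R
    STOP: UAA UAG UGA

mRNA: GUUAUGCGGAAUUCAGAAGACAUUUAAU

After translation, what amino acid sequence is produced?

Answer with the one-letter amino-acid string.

start AUG at pos 3
pos 3: AUG -> M; peptide=M
pos 6: CGG -> R; peptide=MR
pos 9: AAU -> N; peptide=MRN
pos 12: UCA -> S; peptide=MRNS
pos 15: GAA -> E; peptide=MRNSE
pos 18: GAC -> D; peptide=MRNSED
pos 21: AUU -> I; peptide=MRNSEDI
pos 24: UAA -> STOP

Answer: MRNSEDI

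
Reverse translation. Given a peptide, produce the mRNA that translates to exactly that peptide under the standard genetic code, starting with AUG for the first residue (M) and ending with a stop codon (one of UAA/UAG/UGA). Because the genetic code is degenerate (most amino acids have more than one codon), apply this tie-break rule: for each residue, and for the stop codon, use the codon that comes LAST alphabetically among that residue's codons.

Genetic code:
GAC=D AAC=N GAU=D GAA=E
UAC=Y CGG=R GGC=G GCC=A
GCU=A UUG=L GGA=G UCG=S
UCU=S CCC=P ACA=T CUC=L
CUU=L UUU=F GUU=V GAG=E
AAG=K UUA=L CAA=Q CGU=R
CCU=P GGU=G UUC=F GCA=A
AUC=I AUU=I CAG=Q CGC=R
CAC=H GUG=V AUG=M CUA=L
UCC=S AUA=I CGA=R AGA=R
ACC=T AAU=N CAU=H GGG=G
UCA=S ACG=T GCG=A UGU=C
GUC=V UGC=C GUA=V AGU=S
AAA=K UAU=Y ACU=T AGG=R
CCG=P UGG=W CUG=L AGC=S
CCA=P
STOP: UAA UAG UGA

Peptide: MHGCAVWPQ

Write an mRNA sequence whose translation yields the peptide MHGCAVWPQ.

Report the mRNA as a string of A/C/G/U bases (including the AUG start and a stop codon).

residue 1: M -> AUG (start codon)
residue 2: H codons sorted = CAC,CAU -> pick last = CAU
residue 3: G codons sorted = GGA,GGC,GGG,GGU -> pick last = GGU
residue 4: C codons sorted = UGC,UGU -> pick last = UGU
residue 5: A codons sorted = GCA,GCC,GCG,GCU -> pick last = GCU
residue 6: V codons sorted = GUA,GUC,GUG,GUU -> pick last = GUU
residue 7: W -> UGG (only codon)
residue 8: P codons sorted = CCA,CCC,CCG,CCU -> pick last = CCU
residue 9: Q codons sorted = CAA,CAG -> pick last = CAG
terminator: stop codons sorted = UAA,UAG,UGA -> pick last = UGA

Answer: mRNA: AUGCAUGGUUGUGCUGUUUGGCCUCAGUGA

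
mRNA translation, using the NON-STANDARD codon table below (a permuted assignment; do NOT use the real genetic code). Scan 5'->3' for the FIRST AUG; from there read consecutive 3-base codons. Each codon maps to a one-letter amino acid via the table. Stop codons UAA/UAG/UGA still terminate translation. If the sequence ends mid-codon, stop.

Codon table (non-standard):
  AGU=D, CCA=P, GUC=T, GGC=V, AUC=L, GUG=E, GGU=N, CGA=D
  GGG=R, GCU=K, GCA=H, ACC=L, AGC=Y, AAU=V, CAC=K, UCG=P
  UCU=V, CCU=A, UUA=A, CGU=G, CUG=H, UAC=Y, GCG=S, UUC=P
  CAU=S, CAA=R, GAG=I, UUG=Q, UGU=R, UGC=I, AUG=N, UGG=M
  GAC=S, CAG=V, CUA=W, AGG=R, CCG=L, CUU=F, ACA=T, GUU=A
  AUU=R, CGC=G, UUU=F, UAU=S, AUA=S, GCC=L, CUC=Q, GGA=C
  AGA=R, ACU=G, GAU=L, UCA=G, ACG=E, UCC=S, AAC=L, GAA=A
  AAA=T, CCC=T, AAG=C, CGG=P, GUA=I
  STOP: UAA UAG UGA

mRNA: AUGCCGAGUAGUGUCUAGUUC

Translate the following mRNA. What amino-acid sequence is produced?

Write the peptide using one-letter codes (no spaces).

Answer: NLDDT

Derivation:
start AUG at pos 0
pos 0: AUG -> N; peptide=N
pos 3: CCG -> L; peptide=NL
pos 6: AGU -> D; peptide=NLD
pos 9: AGU -> D; peptide=NLDD
pos 12: GUC -> T; peptide=NLDDT
pos 15: UAG -> STOP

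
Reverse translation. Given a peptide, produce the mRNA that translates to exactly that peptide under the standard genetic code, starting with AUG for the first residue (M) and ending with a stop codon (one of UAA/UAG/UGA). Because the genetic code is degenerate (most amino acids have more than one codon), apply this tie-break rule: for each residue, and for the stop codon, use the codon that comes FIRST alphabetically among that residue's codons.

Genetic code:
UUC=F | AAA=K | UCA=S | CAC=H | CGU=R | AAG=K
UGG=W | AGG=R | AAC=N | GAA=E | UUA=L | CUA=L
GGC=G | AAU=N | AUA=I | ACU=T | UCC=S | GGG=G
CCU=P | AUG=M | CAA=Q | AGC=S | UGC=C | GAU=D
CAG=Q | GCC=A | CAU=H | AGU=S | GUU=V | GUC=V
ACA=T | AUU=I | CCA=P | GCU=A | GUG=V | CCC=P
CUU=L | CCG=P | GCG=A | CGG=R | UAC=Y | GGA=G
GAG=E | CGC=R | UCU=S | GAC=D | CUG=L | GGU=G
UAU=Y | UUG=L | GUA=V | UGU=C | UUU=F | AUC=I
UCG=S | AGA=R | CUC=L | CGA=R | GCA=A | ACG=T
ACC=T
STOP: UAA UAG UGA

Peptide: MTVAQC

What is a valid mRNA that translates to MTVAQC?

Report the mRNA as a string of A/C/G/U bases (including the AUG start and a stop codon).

residue 1: M -> AUG (start codon)
residue 2: T codons sorted = ACA,ACC,ACG,ACU -> pick first = ACA
residue 3: V codons sorted = GUA,GUC,GUG,GUU -> pick first = GUA
residue 4: A codons sorted = GCA,GCC,GCG,GCU -> pick first = GCA
residue 5: Q codons sorted = CAA,CAG -> pick first = CAA
residue 6: C codons sorted = UGC,UGU -> pick first = UGC
terminator: stop codons sorted = UAA,UAG,UGA -> pick first = UAA

Answer: mRNA: AUGACAGUAGCACAAUGCUAA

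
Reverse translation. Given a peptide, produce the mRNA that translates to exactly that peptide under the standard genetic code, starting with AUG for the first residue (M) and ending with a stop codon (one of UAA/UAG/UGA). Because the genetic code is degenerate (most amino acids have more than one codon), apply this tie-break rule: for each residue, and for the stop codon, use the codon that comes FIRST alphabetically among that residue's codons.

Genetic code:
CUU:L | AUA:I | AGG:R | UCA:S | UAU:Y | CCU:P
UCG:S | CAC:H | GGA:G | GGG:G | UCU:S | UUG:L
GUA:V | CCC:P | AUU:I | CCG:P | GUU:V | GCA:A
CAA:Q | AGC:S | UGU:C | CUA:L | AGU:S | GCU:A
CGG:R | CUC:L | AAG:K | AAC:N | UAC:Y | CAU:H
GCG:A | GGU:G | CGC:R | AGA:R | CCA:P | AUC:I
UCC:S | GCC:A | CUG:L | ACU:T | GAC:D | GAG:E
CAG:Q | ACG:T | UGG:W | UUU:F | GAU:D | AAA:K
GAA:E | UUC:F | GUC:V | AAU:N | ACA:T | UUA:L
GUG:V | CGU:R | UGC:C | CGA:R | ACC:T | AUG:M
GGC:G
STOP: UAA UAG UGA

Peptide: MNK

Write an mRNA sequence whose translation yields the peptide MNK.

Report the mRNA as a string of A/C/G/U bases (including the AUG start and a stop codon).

Answer: mRNA: AUGAACAAAUAA

Derivation:
residue 1: M -> AUG (start codon)
residue 2: N codons sorted = AAC,AAU -> pick first = AAC
residue 3: K codons sorted = AAA,AAG -> pick first = AAA
terminator: stop codons sorted = UAA,UAG,UGA -> pick first = UAA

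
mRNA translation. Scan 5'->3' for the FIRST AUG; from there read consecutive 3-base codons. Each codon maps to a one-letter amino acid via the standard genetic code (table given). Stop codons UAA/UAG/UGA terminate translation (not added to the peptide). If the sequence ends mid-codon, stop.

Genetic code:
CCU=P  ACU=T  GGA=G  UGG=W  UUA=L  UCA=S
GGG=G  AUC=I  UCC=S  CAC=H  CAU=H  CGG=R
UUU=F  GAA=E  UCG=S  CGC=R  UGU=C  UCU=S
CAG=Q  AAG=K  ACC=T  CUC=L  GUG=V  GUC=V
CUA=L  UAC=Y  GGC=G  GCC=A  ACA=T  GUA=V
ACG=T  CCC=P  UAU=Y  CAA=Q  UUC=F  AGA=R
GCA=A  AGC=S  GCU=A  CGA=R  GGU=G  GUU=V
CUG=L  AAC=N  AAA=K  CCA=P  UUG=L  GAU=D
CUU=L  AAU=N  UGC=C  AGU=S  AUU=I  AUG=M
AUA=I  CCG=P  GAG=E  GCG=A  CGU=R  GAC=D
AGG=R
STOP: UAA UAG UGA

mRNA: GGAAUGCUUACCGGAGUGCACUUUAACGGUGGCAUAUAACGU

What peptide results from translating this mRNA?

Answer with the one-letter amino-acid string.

start AUG at pos 3
pos 3: AUG -> M; peptide=M
pos 6: CUU -> L; peptide=ML
pos 9: ACC -> T; peptide=MLT
pos 12: GGA -> G; peptide=MLTG
pos 15: GUG -> V; peptide=MLTGV
pos 18: CAC -> H; peptide=MLTGVH
pos 21: UUU -> F; peptide=MLTGVHF
pos 24: AAC -> N; peptide=MLTGVHFN
pos 27: GGU -> G; peptide=MLTGVHFNG
pos 30: GGC -> G; peptide=MLTGVHFNGG
pos 33: AUA -> I; peptide=MLTGVHFNGGI
pos 36: UAA -> STOP

Answer: MLTGVHFNGGI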